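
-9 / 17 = -0.53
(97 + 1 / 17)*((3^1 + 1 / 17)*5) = 429000 / 289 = 1484.43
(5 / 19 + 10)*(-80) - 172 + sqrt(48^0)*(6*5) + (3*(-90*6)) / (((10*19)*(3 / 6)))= -18622 / 19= -980.11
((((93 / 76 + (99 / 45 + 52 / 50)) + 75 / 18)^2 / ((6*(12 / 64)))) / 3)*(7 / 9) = 16939658743 / 986883750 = 17.16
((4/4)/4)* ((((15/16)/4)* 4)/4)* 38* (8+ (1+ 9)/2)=28.95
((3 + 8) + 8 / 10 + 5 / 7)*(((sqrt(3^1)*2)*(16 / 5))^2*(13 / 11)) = 17491968 / 9625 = 1817.35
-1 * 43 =-43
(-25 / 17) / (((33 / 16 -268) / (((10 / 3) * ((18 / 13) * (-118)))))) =-566400 / 188071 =-3.01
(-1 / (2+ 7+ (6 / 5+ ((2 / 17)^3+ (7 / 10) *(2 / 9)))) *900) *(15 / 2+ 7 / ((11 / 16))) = -19350464625 / 12593999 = -1536.48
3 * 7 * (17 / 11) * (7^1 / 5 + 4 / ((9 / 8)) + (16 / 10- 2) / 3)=25823 / 165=156.50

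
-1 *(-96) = 96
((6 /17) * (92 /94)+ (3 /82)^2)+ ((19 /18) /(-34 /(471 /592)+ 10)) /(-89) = 1919327943761 /5529091734114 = 0.35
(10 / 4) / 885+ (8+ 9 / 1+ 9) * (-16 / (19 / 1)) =-147245 / 6726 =-21.89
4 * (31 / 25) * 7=868 / 25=34.72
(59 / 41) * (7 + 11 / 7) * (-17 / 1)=-60180 / 287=-209.69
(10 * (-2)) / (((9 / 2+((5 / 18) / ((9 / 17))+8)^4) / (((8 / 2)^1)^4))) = -3526387384320 / 3640362443833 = -0.97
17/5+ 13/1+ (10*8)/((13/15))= 7066/65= 108.71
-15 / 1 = -15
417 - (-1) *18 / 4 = 843 / 2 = 421.50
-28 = -28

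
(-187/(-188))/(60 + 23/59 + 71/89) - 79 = -4770906255/60403648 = -78.98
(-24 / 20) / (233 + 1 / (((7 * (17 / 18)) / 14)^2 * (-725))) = -251430 / 48818029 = -0.01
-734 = -734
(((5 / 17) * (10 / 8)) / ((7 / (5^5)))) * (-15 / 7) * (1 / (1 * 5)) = -234375 / 3332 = -70.34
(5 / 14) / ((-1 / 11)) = -55 / 14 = -3.93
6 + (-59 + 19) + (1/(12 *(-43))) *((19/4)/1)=-70195/2064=-34.01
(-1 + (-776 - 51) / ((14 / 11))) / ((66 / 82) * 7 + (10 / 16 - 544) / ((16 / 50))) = 3984544 / 10362079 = 0.38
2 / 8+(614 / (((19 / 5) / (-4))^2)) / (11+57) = 251737 / 24548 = 10.25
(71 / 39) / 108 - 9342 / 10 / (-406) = 2.32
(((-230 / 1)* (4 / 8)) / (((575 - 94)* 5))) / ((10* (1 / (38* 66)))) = -28842 / 2405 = -11.99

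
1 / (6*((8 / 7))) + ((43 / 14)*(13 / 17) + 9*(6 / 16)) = 33527 / 5712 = 5.87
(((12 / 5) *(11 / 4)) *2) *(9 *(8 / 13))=4752 / 65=73.11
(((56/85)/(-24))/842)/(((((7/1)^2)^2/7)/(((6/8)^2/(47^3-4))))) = -3/5825375450720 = -0.00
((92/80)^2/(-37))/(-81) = 529/1198800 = 0.00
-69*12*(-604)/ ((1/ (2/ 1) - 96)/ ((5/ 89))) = -5001120/ 16999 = -294.20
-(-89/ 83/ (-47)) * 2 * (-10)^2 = -17800/ 3901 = -4.56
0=0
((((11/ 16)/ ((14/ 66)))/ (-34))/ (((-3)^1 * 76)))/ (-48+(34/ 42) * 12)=-121/ 11080192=-0.00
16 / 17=0.94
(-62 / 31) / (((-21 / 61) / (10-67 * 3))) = -23302 / 21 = -1109.62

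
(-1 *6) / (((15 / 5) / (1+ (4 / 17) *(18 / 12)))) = -46 / 17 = -2.71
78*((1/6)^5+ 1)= 101101/1296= 78.01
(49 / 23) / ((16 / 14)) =343 / 184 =1.86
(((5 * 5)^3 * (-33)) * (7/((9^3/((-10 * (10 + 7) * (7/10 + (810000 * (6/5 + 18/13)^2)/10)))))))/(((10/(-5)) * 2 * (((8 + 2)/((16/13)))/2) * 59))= -475034829.14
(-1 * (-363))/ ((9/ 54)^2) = 13068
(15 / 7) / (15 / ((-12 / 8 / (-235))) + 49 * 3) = 15 / 17479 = 0.00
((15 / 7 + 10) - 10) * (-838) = -12570 / 7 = -1795.71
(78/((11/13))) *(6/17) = 32.53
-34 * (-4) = 136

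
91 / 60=1.52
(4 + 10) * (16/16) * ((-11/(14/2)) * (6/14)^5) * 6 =-32076/16807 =-1.91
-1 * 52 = -52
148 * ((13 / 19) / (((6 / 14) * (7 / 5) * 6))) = 4810 / 171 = 28.13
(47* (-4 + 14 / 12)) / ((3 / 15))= -3995 / 6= -665.83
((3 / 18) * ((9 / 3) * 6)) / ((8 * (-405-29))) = -3 / 3472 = -0.00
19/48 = 0.40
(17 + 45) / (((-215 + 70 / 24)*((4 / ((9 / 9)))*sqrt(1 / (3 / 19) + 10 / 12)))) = -186*sqrt(258) / 109435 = -0.03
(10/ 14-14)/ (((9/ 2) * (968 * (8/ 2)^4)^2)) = -31/ 644792451072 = -0.00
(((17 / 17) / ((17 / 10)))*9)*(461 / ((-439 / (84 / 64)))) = -7.30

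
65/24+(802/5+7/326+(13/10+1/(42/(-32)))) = 7469803/45640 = 163.67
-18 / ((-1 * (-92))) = -9 / 46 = -0.20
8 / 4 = 2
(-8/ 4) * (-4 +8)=-8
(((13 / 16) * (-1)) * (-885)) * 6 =34515 / 8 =4314.38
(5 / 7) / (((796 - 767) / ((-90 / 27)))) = -0.08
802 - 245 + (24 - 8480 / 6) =-2497 / 3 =-832.33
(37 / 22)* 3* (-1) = -111 / 22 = -5.05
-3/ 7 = -0.43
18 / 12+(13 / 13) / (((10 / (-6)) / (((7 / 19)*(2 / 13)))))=3621 / 2470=1.47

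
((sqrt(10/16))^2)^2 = 25/64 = 0.39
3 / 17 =0.18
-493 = -493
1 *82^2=6724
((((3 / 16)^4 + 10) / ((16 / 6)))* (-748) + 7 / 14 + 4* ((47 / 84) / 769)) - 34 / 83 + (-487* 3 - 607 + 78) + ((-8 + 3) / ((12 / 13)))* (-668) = -68922238118085 / 58561527808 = -1176.92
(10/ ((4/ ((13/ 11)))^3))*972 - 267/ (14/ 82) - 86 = -104288267/ 74536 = -1399.17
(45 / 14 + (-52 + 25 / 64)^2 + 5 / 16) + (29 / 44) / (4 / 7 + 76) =56358411959 / 21131264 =2667.06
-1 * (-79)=79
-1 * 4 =-4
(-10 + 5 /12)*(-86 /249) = 4945 /1494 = 3.31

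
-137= -137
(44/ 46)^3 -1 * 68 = -816708/ 12167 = -67.12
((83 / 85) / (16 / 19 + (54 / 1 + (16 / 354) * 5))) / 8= 279129 / 125931920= 0.00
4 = 4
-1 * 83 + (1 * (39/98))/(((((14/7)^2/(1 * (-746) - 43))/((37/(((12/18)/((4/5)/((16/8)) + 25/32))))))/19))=-1753680413/17920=-97861.63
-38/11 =-3.45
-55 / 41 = -1.34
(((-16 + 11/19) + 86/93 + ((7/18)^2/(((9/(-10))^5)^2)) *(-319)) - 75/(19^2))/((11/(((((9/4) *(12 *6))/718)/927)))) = -483791024159736820/142843623384482500293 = -0.00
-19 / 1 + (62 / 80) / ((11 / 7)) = -8143 / 440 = -18.51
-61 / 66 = -0.92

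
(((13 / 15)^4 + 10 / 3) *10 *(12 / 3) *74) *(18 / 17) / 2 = 116808112 / 19125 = 6107.61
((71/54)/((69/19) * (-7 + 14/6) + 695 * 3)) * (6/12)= 0.00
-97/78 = -1.24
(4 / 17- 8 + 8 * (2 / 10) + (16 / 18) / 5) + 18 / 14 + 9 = 4604 / 1071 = 4.30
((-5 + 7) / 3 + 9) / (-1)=-29 / 3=-9.67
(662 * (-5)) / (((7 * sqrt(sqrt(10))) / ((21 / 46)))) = -993 * 10^(3 / 4) / 46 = -121.39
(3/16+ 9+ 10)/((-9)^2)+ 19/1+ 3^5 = 262.24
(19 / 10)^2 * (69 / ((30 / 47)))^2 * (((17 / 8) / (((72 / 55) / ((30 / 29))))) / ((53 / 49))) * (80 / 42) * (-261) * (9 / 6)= -1656606995967 / 33920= -48838649.65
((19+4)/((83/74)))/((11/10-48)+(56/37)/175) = -3148700/7200167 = -0.44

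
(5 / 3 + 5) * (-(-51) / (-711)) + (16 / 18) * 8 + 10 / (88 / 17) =29771 / 3476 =8.56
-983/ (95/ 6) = -5898/ 95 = -62.08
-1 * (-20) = 20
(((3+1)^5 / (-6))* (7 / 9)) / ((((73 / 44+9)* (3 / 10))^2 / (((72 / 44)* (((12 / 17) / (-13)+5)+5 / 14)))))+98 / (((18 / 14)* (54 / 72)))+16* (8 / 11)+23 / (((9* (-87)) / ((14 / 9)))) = 2169644757338 / 3768208420977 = 0.58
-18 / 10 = -9 / 5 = -1.80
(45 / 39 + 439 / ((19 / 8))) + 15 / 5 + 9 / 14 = 189.64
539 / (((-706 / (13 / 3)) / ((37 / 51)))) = -259259 / 108018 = -2.40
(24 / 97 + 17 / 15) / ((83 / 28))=56252 / 120765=0.47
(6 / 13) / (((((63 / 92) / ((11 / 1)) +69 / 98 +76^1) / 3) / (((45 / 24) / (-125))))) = -334719 / 1237173925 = -0.00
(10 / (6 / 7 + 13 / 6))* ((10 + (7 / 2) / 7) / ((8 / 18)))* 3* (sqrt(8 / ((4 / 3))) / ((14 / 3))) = 25515* sqrt(6) / 508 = 123.03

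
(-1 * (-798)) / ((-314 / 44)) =-17556 / 157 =-111.82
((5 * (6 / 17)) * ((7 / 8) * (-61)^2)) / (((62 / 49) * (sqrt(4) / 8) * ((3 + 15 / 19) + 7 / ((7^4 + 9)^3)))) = 2545773621392977500 / 531121936894091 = 4793.20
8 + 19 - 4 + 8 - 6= 25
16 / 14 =8 / 7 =1.14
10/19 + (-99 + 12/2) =-1757/19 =-92.47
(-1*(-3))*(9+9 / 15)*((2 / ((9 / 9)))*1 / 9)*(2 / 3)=64 / 15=4.27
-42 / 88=-0.48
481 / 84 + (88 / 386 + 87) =1506973 / 16212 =92.95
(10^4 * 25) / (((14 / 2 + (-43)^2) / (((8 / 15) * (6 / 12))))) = 3125 / 87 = 35.92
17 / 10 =1.70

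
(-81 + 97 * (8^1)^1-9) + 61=747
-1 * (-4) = 4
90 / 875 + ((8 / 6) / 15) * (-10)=-1238 / 1575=-0.79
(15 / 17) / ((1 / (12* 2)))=21.18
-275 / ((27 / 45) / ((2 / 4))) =-1375 / 6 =-229.17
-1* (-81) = 81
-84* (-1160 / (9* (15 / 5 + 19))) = 16240 / 33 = 492.12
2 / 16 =0.12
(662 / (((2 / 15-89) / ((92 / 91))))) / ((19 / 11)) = -4.36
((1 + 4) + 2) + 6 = 13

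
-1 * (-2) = 2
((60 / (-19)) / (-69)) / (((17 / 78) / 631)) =984360 / 7429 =132.50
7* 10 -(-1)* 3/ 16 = 1123/ 16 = 70.19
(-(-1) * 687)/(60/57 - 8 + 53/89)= -1161717/10741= -108.16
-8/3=-2.67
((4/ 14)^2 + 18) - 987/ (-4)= 51907/ 196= 264.83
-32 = -32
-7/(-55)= 0.13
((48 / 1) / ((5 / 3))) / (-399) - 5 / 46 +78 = 77.82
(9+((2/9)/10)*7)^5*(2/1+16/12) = 23741933041664/110716875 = 214438.25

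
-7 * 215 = -1505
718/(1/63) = 45234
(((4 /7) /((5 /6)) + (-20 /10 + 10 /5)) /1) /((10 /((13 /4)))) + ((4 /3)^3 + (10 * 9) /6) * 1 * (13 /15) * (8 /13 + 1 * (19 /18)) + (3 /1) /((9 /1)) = 6560177 /255150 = 25.71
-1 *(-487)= 487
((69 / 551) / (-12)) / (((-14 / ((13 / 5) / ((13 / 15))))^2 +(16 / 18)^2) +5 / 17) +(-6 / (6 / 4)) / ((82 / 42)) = -5829564927 / 2844749084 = -2.05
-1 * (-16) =16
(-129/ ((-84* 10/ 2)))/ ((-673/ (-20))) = 43/ 4711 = 0.01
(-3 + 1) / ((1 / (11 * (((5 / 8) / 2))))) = -6.88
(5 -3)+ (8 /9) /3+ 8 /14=542 /189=2.87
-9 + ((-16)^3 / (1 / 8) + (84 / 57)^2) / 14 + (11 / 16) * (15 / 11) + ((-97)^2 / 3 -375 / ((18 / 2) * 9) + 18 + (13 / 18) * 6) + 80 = 966732043 / 1091664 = 885.56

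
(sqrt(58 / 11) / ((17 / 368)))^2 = 7854592 / 3179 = 2470.77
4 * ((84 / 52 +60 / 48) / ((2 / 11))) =1639 / 26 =63.04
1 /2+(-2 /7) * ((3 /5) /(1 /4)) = -13 /70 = -0.19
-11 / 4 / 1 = -11 / 4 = -2.75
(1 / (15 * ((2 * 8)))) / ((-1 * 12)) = -1 / 2880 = -0.00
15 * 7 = 105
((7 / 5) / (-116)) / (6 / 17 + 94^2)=-119 / 87126440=-0.00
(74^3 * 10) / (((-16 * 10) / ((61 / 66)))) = -3089833 / 132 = -23407.83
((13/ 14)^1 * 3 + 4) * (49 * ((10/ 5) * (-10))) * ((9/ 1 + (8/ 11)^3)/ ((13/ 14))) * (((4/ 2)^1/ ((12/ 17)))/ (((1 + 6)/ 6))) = -2824215100/ 17303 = -163221.12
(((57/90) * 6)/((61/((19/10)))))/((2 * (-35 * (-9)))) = 361/1921500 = 0.00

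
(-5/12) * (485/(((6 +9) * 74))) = -485/2664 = -0.18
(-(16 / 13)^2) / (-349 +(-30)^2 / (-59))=15104 / 3631979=0.00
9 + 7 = 16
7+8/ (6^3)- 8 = -26/ 27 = -0.96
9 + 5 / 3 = 32 / 3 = 10.67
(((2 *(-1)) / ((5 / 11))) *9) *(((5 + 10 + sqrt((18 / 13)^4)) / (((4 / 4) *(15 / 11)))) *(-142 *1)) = 294740028 / 4225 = 69760.95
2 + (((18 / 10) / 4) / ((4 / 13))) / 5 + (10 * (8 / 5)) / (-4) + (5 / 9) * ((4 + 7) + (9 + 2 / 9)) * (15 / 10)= 163559 / 10800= 15.14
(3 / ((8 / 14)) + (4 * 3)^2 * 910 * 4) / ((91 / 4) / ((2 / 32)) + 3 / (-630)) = 220149405 / 152878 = 1440.03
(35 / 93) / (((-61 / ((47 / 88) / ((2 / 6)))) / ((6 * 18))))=-44415 / 41602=-1.07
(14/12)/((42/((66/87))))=11/522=0.02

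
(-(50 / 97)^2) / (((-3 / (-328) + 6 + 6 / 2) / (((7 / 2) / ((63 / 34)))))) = -2788000 / 50046471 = -0.06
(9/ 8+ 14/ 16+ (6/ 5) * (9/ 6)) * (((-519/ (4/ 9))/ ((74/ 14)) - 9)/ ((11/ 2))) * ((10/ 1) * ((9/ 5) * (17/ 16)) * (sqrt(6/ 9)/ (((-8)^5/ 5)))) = 0.38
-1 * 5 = -5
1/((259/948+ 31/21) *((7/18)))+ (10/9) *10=1314476/104481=12.58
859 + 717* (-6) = -3443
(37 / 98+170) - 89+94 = 17187 / 98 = 175.38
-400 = -400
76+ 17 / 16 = 1233 / 16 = 77.06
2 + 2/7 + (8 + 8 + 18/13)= 1790/91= 19.67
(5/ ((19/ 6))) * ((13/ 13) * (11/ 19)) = 330/ 361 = 0.91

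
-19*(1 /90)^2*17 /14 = -323 /113400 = -0.00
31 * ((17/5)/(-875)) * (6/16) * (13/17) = -1209/35000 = -0.03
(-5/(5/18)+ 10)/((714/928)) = -10.40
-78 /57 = -26 /19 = -1.37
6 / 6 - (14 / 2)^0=0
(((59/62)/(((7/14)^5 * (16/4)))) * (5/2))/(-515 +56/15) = -8850/237739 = -0.04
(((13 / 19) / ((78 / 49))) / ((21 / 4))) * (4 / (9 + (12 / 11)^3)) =74536 / 2343897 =0.03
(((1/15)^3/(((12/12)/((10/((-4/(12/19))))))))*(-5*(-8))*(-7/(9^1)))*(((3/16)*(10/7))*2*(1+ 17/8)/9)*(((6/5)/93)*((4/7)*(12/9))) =80/3005667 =0.00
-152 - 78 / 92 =-7031 / 46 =-152.85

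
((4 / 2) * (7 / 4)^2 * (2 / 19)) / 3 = 49 / 228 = 0.21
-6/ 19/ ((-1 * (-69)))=-0.00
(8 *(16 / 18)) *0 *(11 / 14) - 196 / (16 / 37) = -1813 / 4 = -453.25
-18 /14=-9 /7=-1.29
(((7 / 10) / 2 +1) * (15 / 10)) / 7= 81 / 280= 0.29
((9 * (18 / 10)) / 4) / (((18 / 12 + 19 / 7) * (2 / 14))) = 6.73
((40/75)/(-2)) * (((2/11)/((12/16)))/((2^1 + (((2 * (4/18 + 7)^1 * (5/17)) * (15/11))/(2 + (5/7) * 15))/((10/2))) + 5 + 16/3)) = -48416/9305115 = -0.01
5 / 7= 0.71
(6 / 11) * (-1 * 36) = -216 / 11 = -19.64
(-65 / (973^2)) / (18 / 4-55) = 130 / 95619629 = 0.00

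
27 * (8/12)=18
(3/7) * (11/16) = 0.29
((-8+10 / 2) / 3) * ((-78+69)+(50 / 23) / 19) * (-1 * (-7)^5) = 65261581 / 437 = 149340.00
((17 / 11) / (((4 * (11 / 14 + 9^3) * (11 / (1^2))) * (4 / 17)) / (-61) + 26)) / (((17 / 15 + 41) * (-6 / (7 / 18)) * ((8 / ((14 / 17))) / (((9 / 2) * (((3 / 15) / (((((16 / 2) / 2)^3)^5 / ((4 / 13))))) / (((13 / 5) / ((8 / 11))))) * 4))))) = 104615 / 144963889088312639488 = 0.00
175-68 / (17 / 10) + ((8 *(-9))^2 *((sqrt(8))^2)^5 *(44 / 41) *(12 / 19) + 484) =89691478937 / 779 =115136686.70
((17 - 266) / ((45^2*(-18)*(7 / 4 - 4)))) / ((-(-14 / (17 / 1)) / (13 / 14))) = -18343 / 5358150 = -0.00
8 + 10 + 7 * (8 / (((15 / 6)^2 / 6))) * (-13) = -680.88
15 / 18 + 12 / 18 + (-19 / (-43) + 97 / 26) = 3171 / 559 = 5.67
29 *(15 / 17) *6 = 2610 / 17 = 153.53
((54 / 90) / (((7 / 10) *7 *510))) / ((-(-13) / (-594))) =-594 / 54145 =-0.01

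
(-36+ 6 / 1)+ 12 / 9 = -86 / 3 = -28.67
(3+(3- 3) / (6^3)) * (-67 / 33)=-6.09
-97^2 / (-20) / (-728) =-9409 / 14560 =-0.65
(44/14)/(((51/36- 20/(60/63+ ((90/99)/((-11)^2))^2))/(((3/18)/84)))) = -9744163/30599156175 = -0.00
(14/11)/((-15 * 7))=-2/165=-0.01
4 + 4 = 8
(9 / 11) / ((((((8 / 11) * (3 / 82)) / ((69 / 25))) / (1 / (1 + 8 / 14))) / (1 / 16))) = 59409 / 17600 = 3.38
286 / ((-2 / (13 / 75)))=-1859 / 75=-24.79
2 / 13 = 0.15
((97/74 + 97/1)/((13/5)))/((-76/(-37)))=36375/1976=18.41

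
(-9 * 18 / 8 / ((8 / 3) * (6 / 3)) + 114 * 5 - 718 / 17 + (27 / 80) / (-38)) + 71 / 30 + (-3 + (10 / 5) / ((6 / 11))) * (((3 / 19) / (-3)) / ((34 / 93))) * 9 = 162935207 / 310080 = 525.46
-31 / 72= -0.43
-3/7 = -0.43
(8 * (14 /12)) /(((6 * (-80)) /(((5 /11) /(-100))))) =0.00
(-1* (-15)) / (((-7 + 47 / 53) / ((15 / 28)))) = -1325 / 1008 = -1.31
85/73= 1.16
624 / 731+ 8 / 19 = 17704 / 13889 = 1.27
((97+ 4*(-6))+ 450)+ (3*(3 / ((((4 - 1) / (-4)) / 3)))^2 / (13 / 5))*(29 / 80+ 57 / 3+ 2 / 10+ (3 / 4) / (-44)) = 539189 / 143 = 3770.55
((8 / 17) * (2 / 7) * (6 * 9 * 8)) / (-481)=-6912 / 57239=-0.12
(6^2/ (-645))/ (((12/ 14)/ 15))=-42/ 43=-0.98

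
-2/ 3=-0.67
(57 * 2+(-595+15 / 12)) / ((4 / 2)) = -1919 / 8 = -239.88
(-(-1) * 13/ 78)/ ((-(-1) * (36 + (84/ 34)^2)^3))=0.00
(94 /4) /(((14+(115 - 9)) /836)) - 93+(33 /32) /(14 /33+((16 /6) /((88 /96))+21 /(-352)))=14733391 /207420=71.03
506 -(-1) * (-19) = 487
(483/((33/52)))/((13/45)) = 28980/11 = 2634.55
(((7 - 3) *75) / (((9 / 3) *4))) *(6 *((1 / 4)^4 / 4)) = 75 / 512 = 0.15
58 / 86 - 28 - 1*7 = -1476 / 43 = -34.33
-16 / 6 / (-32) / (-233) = -0.00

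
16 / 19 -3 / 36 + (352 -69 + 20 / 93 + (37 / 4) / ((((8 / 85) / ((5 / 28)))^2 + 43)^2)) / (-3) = -60669679068421931275 / 647848847740643802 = -93.65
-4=-4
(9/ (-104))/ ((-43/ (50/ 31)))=225/ 69316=0.00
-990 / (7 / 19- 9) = 9405 / 82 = 114.70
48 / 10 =24 / 5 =4.80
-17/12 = -1.42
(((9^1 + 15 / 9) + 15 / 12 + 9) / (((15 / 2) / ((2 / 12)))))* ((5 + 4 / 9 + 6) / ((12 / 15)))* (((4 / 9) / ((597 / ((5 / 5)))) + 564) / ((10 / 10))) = 9793038841 / 2611278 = 3750.29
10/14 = 5/7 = 0.71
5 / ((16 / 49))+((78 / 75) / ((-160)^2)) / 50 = 245000013 / 16000000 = 15.31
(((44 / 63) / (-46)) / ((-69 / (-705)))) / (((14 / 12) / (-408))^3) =8427180072960 / 1270129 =6634900.92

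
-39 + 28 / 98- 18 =-397 / 7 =-56.71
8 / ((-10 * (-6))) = 2 / 15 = 0.13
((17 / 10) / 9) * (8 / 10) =34 / 225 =0.15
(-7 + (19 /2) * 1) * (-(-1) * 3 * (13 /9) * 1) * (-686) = -22295 /3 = -7431.67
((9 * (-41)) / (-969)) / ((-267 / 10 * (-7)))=410 / 201229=0.00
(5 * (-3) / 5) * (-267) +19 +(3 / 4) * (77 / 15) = 16477 / 20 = 823.85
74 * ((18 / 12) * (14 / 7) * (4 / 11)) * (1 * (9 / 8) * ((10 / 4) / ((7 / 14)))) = 454.09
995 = 995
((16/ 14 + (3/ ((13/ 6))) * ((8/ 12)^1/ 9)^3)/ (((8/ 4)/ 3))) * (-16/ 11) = -1820480/ 729729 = -2.49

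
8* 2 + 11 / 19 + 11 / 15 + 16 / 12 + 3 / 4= 22111 / 1140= 19.40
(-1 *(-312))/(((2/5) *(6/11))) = 1430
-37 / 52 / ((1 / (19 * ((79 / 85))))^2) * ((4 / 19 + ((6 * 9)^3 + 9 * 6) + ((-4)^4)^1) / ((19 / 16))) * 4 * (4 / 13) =-8860444160896 / 244205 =-36282812.23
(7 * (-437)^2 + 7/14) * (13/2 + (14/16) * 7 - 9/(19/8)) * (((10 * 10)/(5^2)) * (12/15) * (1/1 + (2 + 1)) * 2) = 28724803848/95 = 302366356.29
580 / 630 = 58 / 63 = 0.92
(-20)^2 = 400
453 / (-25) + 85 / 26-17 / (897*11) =-7327477 / 493350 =-14.85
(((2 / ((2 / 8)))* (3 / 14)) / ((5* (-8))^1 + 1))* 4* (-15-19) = 544 / 91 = 5.98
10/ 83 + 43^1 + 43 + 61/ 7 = 94.83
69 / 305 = 0.23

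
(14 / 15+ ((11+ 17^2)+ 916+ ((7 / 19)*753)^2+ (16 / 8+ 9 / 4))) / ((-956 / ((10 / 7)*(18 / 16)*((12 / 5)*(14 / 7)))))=-15241115619 / 24158120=-630.89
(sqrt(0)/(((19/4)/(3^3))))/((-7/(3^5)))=0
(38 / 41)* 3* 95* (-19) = -205770 / 41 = -5018.78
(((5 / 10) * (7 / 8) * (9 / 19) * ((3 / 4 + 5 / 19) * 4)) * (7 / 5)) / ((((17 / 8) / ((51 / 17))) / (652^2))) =21652884792 / 30685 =705650.47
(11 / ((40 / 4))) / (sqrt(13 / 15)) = 11 * sqrt(195) / 130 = 1.18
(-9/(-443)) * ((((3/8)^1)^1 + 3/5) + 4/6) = 591/17720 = 0.03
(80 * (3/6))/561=40/561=0.07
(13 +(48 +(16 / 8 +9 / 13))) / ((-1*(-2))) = 414 / 13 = 31.85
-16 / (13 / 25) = -400 / 13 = -30.77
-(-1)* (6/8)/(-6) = -0.12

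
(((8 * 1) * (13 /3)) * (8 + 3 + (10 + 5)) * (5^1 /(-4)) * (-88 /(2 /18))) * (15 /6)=2230800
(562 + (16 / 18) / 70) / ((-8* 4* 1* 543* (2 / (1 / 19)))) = -88517 / 103995360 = -0.00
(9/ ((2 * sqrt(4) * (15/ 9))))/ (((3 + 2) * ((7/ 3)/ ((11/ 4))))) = 891/ 2800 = 0.32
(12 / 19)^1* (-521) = -329.05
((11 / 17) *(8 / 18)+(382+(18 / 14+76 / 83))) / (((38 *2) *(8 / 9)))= 34178377 / 6005216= 5.69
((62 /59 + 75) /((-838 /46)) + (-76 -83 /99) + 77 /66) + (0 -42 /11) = -409517617 /4894758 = -83.66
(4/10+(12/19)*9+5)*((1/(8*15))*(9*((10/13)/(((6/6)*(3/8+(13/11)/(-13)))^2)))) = 470448/59375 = 7.92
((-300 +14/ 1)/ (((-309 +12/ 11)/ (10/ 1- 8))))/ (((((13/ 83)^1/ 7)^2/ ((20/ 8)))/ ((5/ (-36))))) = -1021122025/ 792558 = -1288.39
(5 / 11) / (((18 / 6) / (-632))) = -3160 / 33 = -95.76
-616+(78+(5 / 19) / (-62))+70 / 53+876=21184887 / 62434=339.32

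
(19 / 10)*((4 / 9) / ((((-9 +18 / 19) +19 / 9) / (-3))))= 0.43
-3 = -3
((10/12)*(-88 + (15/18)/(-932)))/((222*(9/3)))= -2460505/22345632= -0.11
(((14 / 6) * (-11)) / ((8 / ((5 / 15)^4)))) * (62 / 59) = -2387 / 57348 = -0.04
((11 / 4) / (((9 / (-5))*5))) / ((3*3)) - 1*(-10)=3229 / 324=9.97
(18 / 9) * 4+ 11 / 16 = 139 / 16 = 8.69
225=225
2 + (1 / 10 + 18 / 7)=327 / 70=4.67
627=627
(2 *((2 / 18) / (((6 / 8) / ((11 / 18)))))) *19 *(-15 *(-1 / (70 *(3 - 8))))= -0.15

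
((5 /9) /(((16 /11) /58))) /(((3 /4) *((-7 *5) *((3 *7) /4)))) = -638 /3969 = -0.16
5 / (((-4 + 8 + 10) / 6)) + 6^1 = 57 / 7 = 8.14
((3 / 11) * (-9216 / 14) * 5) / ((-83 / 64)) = 4423680 / 6391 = 692.17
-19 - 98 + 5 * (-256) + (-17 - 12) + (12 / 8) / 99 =-94115 / 66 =-1425.98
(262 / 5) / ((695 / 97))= 25414 / 3475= 7.31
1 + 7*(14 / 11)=109 / 11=9.91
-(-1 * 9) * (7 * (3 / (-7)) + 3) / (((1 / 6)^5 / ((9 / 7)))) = 0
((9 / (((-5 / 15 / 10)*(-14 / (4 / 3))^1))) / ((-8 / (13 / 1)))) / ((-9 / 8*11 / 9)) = 2340 / 77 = 30.39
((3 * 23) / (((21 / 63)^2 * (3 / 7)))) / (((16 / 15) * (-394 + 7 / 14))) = -21735 / 6296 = -3.45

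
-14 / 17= -0.82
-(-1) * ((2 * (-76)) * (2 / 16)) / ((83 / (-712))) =13528 / 83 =162.99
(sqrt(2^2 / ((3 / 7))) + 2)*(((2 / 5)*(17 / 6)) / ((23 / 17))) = 578 / 345 + 578*sqrt(21) / 1035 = 4.23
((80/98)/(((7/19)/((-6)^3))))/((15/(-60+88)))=-893.39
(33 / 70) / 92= 33 / 6440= 0.01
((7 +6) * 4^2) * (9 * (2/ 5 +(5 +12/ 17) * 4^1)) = 3695328/ 85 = 43474.45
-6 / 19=-0.32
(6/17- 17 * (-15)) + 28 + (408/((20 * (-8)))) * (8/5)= 118691/425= 279.27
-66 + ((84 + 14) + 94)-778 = -652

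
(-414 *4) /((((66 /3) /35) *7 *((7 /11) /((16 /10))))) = -6624 /7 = -946.29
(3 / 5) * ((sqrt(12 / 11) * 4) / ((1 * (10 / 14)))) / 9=56 * sqrt(33) / 825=0.39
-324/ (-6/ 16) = 864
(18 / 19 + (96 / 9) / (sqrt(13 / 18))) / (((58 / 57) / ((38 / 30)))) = 171 / 145 + 5776 * sqrt(26) / 1885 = 16.80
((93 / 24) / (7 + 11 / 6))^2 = 8649 / 44944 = 0.19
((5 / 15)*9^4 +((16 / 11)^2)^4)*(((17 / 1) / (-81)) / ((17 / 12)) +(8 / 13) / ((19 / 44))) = 4028901205806188 / 1429559377389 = 2818.28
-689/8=-86.12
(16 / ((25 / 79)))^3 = 2019487744 / 15625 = 129247.22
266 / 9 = 29.56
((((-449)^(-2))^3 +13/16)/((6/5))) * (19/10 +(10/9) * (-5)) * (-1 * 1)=35044292477866099141/14158647977964136128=2.48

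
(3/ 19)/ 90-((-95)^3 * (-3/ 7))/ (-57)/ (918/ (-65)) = -139322902/ 305235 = -456.44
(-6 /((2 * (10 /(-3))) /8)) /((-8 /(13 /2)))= -117 /20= -5.85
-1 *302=-302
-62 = -62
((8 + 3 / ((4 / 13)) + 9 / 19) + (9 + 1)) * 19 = 2145 / 4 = 536.25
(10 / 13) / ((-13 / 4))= -40 / 169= -0.24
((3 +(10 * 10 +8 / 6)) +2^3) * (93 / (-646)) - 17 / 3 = -42323 / 1938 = -21.84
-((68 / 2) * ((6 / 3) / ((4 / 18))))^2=-93636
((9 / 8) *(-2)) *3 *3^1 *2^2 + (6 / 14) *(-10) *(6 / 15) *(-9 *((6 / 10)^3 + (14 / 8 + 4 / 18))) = -41334 / 875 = -47.24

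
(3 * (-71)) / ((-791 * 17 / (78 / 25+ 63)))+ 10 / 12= 3793409 / 2017050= 1.88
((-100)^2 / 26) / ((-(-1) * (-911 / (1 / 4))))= -1250 / 11843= -0.11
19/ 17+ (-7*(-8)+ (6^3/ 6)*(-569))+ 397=-20029.88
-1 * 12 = -12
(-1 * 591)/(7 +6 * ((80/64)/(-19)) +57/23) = -516534/7939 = -65.06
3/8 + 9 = 75/8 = 9.38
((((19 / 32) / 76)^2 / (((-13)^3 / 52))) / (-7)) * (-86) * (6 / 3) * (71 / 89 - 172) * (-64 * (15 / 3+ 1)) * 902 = -886473423 / 421148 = -2104.90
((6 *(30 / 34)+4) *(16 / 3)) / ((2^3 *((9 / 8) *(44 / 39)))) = 8216 / 1683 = 4.88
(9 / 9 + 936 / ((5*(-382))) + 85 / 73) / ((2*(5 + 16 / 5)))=58363 / 571663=0.10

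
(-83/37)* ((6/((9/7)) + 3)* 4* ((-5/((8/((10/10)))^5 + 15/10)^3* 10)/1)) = 3054400/31248013283625909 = 0.00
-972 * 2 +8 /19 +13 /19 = -36915 /19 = -1942.89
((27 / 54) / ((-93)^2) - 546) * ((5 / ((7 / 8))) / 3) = -1040.00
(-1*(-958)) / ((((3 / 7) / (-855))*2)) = -955605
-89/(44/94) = -190.14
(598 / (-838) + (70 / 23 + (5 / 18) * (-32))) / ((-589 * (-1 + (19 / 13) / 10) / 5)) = -0.07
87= 87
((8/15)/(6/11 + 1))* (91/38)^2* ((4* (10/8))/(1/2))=364364/18411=19.79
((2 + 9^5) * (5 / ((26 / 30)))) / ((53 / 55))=243585375 / 689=353534.65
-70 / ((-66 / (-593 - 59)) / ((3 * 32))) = -730240 / 11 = -66385.45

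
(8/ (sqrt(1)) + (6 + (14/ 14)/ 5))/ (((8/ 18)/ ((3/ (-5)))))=-1917/ 100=-19.17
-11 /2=-5.50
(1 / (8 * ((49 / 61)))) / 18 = 61 / 7056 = 0.01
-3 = -3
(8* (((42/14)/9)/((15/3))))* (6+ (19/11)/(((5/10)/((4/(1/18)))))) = 7472/55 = 135.85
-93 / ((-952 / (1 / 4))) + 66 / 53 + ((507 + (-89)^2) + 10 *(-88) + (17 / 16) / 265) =7618123091 / 1009120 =7549.27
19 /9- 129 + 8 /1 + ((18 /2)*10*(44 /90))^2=16354 /9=1817.11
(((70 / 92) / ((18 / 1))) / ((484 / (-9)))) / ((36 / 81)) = -0.00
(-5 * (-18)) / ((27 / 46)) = 153.33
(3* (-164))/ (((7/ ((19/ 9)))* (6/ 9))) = -1558/ 7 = -222.57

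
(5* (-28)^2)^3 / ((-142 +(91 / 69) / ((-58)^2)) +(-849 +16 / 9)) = -41945418676224000 / 688842643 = -60892598.77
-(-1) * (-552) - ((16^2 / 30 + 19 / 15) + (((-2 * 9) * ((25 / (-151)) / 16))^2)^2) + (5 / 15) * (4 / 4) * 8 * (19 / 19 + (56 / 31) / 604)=-559.13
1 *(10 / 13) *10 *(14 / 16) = 175 / 26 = 6.73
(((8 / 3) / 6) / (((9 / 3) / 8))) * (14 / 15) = 448 / 405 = 1.11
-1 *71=-71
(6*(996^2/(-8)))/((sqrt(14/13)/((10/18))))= -206670*sqrt(182)/7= -398304.39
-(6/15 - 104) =518/5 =103.60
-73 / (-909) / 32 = 73 / 29088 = 0.00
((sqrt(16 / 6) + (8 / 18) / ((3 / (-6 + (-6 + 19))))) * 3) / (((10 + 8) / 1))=14 / 81 + sqrt(6) / 9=0.45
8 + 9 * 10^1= 98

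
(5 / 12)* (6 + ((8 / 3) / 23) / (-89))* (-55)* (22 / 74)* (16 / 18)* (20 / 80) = -55717475 / 6134859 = -9.08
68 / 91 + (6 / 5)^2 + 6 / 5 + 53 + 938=2262231 / 2275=994.39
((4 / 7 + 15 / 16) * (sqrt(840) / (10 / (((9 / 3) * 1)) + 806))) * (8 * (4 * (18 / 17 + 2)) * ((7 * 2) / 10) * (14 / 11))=369096 * sqrt(210) / 567545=9.42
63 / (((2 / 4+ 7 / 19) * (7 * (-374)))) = -57 / 2057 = -0.03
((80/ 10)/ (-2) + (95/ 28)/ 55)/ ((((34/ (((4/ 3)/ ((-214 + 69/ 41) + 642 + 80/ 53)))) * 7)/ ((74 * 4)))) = -0.02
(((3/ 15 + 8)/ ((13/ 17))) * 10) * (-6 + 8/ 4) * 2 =-11152/ 13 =-857.85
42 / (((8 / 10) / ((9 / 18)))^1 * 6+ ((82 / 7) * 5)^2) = 5145 / 421426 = 0.01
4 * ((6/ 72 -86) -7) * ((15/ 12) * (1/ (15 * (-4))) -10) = 536315/ 144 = 3724.41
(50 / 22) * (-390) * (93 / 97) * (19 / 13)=-1325250 / 1067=-1242.03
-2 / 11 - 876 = -9638 / 11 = -876.18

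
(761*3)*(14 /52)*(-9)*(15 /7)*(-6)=924615 /13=71124.23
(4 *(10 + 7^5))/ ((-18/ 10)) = -37371.11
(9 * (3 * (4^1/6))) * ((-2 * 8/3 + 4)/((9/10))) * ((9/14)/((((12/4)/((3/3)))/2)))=-80/7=-11.43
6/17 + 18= 312/17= 18.35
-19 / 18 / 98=-0.01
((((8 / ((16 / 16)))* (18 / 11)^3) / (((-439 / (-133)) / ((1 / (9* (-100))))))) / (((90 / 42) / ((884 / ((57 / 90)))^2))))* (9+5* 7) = -2382027927552 / 5046305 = -472034.08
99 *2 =198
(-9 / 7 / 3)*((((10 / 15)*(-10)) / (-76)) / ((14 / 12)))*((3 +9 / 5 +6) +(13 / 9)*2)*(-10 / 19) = 1760 / 7581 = 0.23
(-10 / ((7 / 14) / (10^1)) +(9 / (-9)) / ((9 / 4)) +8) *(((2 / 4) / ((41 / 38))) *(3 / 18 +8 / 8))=-115178 / 1107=-104.05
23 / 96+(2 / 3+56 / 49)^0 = 119 / 96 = 1.24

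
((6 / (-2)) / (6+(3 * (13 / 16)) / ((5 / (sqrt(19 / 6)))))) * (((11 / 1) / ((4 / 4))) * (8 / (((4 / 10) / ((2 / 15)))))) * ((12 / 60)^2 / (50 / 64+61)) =-2883584 / 297319053+585728 * sqrt(114) / 4459785795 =-0.01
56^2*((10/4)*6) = 47040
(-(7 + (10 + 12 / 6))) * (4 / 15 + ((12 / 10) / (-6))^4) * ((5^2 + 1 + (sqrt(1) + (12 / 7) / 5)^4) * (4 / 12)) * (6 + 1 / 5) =-4334971929859 / 14068359375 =-308.14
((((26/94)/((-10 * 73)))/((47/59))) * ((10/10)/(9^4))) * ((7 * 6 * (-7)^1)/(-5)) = -37583/8816726475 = -0.00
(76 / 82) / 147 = 38 / 6027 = 0.01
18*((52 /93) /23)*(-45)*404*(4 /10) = -2268864 /713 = -3182.14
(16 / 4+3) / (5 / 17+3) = 17 / 8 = 2.12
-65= -65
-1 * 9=-9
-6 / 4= -3 / 2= -1.50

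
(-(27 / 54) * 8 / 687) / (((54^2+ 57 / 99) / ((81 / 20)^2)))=-72171 / 2204056300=-0.00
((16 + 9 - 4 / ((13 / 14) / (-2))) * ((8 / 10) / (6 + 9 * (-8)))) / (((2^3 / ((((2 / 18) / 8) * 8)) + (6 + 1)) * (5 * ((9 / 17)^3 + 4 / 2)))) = -4293962 / 8942987625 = -0.00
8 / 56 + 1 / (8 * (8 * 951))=60871 / 426048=0.14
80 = 80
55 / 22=5 / 2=2.50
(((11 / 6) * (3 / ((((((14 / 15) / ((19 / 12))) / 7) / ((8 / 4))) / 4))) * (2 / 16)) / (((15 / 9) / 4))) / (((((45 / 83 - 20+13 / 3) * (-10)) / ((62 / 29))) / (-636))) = -769530267 / 546070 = -1409.22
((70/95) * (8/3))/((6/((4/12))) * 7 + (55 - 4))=0.01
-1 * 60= -60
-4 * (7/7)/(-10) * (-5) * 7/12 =-1.17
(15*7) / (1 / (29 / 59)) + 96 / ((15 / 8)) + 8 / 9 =275321 / 2655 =103.70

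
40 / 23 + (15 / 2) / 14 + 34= 23361 / 644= 36.27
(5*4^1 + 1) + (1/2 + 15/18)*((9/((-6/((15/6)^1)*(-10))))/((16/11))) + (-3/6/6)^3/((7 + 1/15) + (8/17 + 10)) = 54978683/2575872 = 21.34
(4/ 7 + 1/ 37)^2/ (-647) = -24025/ 43401407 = -0.00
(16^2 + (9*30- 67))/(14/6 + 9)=81/2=40.50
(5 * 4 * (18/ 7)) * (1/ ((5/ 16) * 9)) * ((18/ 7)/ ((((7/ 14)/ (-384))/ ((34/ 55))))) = -60162048/ 2695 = -22323.58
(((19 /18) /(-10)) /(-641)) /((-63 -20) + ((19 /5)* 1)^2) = -95 /39552264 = -0.00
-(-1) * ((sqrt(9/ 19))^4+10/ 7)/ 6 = 4177/ 15162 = 0.28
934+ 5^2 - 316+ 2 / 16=643.12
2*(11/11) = 2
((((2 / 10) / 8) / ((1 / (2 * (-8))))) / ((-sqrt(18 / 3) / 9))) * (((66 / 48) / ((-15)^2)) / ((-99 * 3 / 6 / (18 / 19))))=-sqrt(6) / 14250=-0.00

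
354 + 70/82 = 14549/41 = 354.85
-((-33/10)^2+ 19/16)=-4831/400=-12.08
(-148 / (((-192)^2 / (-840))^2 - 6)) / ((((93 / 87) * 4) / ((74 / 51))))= -48633725 / 1859213313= -0.03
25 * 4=100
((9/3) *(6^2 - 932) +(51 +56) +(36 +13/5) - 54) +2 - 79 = -2673.40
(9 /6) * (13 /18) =13 /12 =1.08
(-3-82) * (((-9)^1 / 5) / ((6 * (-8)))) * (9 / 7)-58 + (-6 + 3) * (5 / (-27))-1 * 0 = -62035 / 1008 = -61.54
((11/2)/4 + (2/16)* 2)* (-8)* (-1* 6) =78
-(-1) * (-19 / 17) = -19 / 17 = -1.12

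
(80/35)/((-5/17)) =-272/35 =-7.77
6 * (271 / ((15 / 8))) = 4336 / 5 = 867.20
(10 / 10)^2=1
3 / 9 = 1 / 3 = 0.33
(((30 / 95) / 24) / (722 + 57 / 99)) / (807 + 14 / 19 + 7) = 11 / 492160800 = 0.00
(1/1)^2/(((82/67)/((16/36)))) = 0.36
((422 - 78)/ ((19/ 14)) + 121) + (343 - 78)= 639.47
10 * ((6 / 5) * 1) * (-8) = -96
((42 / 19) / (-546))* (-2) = 2 / 247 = 0.01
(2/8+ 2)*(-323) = -2907/4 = -726.75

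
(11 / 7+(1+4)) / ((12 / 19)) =437 / 42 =10.40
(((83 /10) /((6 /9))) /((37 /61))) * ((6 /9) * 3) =15189 /370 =41.05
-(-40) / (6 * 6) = 10 / 9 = 1.11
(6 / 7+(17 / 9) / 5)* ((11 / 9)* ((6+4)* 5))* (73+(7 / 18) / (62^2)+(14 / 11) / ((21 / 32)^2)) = 87454503475 / 15256836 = 5732.15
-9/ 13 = -0.69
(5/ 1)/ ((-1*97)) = -5/ 97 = -0.05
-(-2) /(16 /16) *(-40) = -80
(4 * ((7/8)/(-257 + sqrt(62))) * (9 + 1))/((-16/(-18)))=-80955/527896-315 * sqrt(62)/527896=-0.16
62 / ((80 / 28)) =217 / 10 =21.70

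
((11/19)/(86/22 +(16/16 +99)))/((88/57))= 11/3048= 0.00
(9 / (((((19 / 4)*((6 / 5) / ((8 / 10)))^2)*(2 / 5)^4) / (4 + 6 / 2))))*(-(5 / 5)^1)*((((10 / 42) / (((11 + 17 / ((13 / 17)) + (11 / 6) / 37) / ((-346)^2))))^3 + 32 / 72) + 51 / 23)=-24702572723673104035546017649375 / 170754217598974121091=-144667423569.52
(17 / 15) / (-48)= -17 / 720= -0.02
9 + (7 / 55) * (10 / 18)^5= 5850226 / 649539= 9.01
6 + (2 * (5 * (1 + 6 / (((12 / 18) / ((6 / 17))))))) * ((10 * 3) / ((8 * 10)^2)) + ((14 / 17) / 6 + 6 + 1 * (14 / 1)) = 85951 / 3264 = 26.33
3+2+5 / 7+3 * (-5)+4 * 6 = 103 / 7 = 14.71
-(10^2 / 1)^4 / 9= -100000000 / 9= -11111111.11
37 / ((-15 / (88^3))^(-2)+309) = 8325 / 464404156309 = 0.00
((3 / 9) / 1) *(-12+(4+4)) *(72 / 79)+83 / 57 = 1085 / 4503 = 0.24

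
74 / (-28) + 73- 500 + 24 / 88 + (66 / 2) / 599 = -39602595 / 92246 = -429.32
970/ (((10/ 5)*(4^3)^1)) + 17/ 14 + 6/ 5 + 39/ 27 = 230567/ 20160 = 11.44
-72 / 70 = -1.03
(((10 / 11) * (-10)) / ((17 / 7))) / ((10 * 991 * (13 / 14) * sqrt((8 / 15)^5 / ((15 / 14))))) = -0.00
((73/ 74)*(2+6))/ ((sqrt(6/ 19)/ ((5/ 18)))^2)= 34675/ 17982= 1.93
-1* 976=-976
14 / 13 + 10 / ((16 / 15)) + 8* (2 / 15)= 17969 / 1560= 11.52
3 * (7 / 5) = 21 / 5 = 4.20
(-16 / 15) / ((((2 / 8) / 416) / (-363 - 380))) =19781632 / 15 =1318775.47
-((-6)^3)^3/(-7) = -10077696/7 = -1439670.86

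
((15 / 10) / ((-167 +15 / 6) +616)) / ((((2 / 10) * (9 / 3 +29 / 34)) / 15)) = 2550 / 39431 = 0.06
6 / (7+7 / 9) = 27 / 35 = 0.77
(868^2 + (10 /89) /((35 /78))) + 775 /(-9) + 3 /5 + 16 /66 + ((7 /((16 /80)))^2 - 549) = 232526910136 /308385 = 754014.98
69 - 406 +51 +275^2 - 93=75246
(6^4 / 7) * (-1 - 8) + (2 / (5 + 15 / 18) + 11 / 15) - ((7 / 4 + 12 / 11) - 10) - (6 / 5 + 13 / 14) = -1660.18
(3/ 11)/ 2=3/ 22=0.14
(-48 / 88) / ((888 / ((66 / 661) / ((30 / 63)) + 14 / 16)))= -28679 / 43044320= -0.00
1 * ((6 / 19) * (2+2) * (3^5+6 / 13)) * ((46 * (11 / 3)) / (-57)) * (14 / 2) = -29894480 / 4693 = -6370.01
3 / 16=0.19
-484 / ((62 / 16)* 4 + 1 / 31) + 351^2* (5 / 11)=55969.29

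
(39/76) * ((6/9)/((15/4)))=26/285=0.09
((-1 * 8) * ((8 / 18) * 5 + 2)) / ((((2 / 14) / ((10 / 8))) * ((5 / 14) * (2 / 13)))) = -48412 / 9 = -5379.11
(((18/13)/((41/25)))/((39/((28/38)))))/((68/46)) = 24150/2238067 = 0.01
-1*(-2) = 2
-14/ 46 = -7/ 23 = -0.30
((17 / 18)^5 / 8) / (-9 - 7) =-0.01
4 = 4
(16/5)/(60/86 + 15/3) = 0.56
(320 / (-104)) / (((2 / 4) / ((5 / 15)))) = -80 / 39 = -2.05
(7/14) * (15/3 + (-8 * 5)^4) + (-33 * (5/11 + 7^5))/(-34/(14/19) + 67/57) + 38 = 23187790405/17942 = 1292374.90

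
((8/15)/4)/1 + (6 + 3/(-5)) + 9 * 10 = 1433/15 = 95.53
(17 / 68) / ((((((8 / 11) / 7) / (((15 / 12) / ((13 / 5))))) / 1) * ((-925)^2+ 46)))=1925 / 1423836544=0.00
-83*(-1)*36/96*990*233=28718415/4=7179603.75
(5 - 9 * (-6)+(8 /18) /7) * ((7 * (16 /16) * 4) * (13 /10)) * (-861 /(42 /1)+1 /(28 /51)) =-25299079 /630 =-40157.27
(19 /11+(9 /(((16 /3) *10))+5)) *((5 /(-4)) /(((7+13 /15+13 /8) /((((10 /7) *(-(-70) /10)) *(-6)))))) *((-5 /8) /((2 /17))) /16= -13654125 /754688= -18.09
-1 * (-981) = 981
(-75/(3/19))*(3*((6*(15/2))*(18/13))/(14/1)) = -577125/91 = -6342.03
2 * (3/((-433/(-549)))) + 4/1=5026/433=11.61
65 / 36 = 1.81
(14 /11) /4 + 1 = 29 /22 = 1.32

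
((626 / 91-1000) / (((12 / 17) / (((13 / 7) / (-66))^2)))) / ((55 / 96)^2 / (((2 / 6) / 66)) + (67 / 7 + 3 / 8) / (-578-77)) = -0.02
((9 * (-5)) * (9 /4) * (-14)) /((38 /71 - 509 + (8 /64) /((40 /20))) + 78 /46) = -12345480 /4413077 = -2.80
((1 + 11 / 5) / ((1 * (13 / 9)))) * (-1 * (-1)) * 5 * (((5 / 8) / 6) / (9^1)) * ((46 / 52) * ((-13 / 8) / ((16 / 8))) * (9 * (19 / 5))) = -1311 / 416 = -3.15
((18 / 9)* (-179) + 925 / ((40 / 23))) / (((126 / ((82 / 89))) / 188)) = 2680457 / 11214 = 239.03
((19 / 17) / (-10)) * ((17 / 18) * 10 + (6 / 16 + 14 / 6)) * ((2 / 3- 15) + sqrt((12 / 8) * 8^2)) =142975 / 7344- 3325 * sqrt(6) / 612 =6.16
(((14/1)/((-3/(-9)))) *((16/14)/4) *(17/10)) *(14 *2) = 2856/5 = 571.20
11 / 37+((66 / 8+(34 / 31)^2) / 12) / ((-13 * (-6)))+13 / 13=174047701 / 133125408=1.31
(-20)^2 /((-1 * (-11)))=400 /11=36.36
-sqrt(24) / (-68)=sqrt(6) / 34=0.07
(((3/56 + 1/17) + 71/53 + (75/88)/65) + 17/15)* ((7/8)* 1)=140613373/61844640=2.27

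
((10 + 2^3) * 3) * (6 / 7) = 324 / 7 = 46.29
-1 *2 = -2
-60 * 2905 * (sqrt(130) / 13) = -174300 * sqrt(130) / 13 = -152871.21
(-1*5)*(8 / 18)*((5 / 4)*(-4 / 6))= 50 / 27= 1.85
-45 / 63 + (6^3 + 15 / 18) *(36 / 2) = 3902.29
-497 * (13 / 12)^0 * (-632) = 314104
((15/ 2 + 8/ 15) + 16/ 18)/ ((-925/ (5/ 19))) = -803/ 316350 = -0.00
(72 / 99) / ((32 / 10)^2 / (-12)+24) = 75 / 2387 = 0.03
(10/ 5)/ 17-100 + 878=13228/ 17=778.12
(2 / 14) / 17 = 1 / 119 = 0.01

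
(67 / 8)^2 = 4489 / 64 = 70.14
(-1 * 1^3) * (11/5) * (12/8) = -33/10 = -3.30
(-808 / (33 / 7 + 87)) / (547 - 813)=202 / 6099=0.03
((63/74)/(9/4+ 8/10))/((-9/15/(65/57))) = -22750/42883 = -0.53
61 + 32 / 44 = 679 / 11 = 61.73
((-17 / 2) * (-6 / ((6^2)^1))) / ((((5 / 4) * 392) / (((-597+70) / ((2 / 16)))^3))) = -159243143104 / 735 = -216657337.56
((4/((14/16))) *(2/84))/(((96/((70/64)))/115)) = 575/4032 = 0.14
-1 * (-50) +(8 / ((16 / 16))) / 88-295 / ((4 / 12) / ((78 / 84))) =-118841 / 154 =-771.69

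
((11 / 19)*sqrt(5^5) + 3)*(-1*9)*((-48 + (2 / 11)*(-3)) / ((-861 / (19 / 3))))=-13350*sqrt(5) / 287- 30438 / 3157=-113.65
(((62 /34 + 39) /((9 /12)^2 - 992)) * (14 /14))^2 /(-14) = -61649408 /509057137687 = -0.00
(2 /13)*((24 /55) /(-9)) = -16 /2145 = -0.01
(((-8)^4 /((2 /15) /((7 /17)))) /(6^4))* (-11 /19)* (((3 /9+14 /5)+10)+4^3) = -11403392 /26163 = -435.86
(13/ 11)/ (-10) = -13/ 110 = -0.12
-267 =-267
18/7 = 2.57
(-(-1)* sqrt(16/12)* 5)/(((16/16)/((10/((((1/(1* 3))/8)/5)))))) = 4000* sqrt(3) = 6928.20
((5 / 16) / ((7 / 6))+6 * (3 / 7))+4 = 383 / 56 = 6.84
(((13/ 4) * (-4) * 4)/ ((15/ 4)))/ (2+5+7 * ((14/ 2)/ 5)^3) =-100/ 189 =-0.53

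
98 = 98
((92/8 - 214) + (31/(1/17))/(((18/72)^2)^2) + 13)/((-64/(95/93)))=-8532425/3968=-2150.31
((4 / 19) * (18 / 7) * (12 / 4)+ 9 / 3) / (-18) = -0.26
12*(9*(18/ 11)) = 1944/ 11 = 176.73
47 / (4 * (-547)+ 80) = -0.02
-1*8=-8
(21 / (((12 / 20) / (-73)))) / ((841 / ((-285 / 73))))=11.86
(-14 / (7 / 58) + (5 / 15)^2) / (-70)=149 / 90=1.66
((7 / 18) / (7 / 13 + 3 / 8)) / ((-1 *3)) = -364 / 2565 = -0.14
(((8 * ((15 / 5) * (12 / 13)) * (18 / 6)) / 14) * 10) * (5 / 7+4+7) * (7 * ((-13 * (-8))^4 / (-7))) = -3187774586880 / 49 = -65056624222.04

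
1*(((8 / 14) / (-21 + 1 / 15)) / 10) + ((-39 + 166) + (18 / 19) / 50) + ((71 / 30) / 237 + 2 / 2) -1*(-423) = 409037523457 / 742319550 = 551.03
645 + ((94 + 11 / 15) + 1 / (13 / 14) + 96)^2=1423510534 / 38025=37436.17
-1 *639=-639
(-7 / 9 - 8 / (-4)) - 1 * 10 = -79 / 9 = -8.78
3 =3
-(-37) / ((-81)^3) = -37 / 531441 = -0.00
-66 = -66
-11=-11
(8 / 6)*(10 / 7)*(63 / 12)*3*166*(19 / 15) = 6308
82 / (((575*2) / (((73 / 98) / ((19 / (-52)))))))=-77818 / 535325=-0.15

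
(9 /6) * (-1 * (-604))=906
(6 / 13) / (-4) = -3 / 26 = -0.12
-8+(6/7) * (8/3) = -40/7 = -5.71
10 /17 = 0.59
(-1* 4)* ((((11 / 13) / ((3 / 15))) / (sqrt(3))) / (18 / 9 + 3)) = -44* sqrt(3) / 39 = -1.95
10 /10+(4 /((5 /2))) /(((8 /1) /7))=12 /5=2.40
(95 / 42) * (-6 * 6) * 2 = -162.86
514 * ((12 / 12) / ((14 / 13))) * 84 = 40092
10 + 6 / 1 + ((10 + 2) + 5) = 33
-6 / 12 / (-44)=1 / 88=0.01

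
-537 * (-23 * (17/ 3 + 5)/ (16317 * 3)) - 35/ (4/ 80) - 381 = -52784287/ 48951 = -1078.31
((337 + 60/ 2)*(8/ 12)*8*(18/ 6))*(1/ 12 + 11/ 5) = 201116/ 15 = 13407.73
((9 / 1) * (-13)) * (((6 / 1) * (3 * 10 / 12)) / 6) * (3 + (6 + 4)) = -3802.50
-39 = -39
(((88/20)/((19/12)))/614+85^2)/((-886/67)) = -14118056219/25840190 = -546.36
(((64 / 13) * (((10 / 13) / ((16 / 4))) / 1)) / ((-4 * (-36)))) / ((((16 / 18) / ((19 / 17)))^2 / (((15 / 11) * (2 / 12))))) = 81225 / 34384064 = 0.00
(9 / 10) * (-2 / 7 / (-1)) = 9 / 35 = 0.26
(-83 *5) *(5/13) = -2075/13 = -159.62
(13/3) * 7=91/3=30.33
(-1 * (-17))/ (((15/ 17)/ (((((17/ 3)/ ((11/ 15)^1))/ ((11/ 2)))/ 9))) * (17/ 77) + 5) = 4046/ 1487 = 2.72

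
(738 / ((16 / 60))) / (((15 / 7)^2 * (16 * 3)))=2009 / 160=12.56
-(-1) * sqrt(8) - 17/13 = -17/13 +2 * sqrt(2) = 1.52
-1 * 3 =-3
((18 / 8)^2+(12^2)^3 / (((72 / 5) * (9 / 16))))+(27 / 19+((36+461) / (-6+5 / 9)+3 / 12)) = 784285993 / 2128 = 368555.45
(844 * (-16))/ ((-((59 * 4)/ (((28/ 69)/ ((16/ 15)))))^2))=0.04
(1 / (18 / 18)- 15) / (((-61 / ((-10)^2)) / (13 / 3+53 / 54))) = 200900 / 1647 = 121.98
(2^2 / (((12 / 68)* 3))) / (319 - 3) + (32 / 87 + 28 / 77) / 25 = 12059 / 226809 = 0.05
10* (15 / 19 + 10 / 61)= 9.53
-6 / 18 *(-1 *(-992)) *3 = -992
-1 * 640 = -640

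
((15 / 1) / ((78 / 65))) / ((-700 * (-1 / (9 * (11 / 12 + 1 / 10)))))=183 / 1120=0.16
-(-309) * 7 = 2163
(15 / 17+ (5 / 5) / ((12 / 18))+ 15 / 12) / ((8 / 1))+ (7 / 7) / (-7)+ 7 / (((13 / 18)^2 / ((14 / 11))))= 123114531 / 7079072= 17.39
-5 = -5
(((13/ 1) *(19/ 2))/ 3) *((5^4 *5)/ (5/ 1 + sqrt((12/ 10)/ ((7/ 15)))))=27015625/ 942-771875 *sqrt(14)/ 314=19481.26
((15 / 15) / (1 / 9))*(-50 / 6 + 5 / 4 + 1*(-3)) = -363 / 4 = -90.75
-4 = -4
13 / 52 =1 / 4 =0.25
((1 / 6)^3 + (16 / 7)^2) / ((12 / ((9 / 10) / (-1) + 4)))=343139 / 254016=1.35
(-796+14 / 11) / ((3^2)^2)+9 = -241 / 297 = -0.81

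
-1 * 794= -794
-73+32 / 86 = -3123 / 43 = -72.63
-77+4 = -73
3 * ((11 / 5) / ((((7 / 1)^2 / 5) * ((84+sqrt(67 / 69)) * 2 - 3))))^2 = 6722589753 / 1210052329810807 - 16531020 * sqrt(4623) / 8470366308675649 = 0.00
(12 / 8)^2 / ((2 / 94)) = 423 / 4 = 105.75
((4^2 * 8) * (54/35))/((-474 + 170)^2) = 27/12635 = 0.00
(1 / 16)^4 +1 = 65537 / 65536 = 1.00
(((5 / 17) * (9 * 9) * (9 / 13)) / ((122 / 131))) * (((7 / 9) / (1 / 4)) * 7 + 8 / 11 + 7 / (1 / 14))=316473075 / 148291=2134.14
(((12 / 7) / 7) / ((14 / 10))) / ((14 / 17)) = 510 / 2401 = 0.21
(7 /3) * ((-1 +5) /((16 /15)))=8.75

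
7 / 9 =0.78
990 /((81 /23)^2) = 79.82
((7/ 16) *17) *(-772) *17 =-97609.75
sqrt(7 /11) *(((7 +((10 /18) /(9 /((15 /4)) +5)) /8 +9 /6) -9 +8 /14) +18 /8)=43465 *sqrt(77) /205128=1.86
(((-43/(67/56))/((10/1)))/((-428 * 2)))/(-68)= -301/4874920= -0.00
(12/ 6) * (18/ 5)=36/ 5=7.20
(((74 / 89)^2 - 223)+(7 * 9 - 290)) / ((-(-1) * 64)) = -1779487 / 253472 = -7.02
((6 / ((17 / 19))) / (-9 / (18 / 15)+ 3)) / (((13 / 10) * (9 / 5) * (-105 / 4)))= 3040 / 125307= 0.02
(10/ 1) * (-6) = -60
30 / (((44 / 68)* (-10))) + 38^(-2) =-73633 / 15884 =-4.64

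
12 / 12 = 1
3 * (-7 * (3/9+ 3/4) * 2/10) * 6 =-273/10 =-27.30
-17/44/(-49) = 17/2156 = 0.01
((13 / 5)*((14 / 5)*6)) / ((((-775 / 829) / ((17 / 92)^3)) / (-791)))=879509278011 / 3771770000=233.18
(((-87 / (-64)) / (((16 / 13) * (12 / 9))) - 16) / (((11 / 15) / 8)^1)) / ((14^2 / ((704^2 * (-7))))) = 20507190 / 7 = 2929598.57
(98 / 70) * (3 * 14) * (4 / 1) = 1176 / 5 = 235.20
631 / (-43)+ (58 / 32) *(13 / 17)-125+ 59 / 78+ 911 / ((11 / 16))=5958676687 / 5017584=1187.56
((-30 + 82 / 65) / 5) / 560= -0.01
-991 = -991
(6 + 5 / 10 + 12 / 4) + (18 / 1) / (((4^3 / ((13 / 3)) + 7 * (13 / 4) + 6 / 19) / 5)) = 11.88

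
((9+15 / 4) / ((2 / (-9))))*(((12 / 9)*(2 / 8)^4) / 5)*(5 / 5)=-153 / 2560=-0.06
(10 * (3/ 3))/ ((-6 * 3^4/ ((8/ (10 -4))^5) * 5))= -1024/ 59049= -0.02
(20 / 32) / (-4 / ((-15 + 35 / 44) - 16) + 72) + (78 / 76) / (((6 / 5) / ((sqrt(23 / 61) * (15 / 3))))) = 6645 / 766912 + 325 * sqrt(1403) / 4636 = 2.63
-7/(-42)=0.17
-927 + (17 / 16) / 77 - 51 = -977.99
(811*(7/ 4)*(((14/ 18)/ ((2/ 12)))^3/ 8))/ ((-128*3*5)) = -1947211/ 207360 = -9.39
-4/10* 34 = -68/5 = -13.60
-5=-5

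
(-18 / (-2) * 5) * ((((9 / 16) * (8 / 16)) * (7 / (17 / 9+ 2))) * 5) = 3645 / 32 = 113.91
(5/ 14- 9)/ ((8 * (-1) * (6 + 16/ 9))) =1089/ 7840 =0.14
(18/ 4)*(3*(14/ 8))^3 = 651.16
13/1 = 13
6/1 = 6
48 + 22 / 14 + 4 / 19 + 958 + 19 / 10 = 1342877 / 1330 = 1009.68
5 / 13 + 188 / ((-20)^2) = 0.85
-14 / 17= -0.82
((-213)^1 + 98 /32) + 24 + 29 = -2511 /16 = -156.94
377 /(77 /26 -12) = -41.71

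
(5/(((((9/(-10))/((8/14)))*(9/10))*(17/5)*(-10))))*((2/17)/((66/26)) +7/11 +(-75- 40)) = -64132000/5407479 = -11.86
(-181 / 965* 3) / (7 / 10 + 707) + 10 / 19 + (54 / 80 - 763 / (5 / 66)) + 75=-9995.40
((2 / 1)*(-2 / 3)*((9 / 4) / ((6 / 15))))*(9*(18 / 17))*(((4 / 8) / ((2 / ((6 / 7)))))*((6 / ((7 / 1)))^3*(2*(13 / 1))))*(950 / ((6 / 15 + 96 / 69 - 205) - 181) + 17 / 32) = 146323979685 / 300576388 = 486.81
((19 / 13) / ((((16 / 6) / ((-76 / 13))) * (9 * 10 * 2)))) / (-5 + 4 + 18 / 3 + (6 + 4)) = -0.00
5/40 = 1/8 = 0.12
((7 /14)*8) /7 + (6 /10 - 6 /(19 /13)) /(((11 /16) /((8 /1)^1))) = -294188 /7315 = -40.22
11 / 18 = 0.61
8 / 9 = 0.89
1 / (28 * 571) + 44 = 44.00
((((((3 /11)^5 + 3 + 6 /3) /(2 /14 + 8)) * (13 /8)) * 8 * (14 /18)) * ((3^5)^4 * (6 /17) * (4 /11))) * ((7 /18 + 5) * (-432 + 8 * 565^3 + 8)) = 1124134347056307129049747968 /52019473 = 21609875729735038435.51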